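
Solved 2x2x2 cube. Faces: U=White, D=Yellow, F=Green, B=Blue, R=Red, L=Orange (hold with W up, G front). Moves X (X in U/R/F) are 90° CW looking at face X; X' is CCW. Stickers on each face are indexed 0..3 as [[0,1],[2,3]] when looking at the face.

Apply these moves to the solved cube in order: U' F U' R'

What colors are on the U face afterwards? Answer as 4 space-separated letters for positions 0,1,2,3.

Answer: W B W W

Derivation:
After move 1 (U'): U=WWWW F=OOGG R=GGRR B=RRBB L=BBOO
After move 2 (F): F=GOGO U=WWOB R=WGWR D=RGYY L=BYOY
After move 3 (U'): U=WBWO F=BYGO R=GOWR B=WGBB L=RROY
After move 4 (R'): R=ORGW U=WBWW F=BBGO D=RYYO B=YGGB
Query: U face = WBWW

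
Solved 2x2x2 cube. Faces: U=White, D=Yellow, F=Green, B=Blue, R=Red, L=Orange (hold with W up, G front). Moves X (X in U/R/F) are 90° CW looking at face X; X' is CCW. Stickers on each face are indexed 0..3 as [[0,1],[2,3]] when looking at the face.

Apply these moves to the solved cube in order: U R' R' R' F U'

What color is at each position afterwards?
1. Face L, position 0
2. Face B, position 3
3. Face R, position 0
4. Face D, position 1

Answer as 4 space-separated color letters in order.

Answer: W B G R

Derivation:
After move 1 (U): U=WWWW F=RRGG R=BBRR B=OOBB L=GGOO
After move 2 (R'): R=BRBR U=WBWO F=RWGW D=YRYG B=YOYB
After move 3 (R'): R=RRBB U=WYWY F=RBGO D=YWYW B=GORB
After move 4 (R'): R=RBRB U=WRWG F=RYGY D=YBYO B=WOWB
After move 5 (F): F=GRYY U=WROG R=WBGB D=RRYO L=GYOB
After move 6 (U'): U=RGWO F=GYYY R=GRGB B=WBWB L=WOOB
Query 1: L[0] = W
Query 2: B[3] = B
Query 3: R[0] = G
Query 4: D[1] = R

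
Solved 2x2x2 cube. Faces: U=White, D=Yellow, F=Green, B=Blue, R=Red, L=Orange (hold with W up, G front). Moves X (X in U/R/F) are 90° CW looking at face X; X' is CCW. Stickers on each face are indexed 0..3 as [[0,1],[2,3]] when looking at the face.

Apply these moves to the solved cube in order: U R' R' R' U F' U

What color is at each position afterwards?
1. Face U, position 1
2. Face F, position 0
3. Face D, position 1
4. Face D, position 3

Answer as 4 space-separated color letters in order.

Answer: W B O O

Derivation:
After move 1 (U): U=WWWW F=RRGG R=BBRR B=OOBB L=GGOO
After move 2 (R'): R=BRBR U=WBWO F=RWGW D=YRYG B=YOYB
After move 3 (R'): R=RRBB U=WYWY F=RBGO D=YWYW B=GORB
After move 4 (R'): R=RBRB U=WRWG F=RYGY D=YBYO B=WOWB
After move 5 (U): U=WWGR F=RBGY R=WORB B=GGWB L=RYOO
After move 6 (F'): F=BYRG U=WWWR R=BOYB D=YOYO L=RROG
After move 7 (U): U=WWRW F=BORG R=GGYB B=RRWB L=BYOG
Query 1: U[1] = W
Query 2: F[0] = B
Query 3: D[1] = O
Query 4: D[3] = O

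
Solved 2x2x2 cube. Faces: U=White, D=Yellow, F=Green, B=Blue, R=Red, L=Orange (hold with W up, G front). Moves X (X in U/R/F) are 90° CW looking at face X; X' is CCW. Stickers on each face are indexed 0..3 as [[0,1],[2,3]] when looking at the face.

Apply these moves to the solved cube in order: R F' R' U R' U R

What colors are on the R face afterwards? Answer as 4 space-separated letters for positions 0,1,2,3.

Answer: B G B G

Derivation:
After move 1 (R): R=RRRR U=WGWG F=GYGY D=YBYB B=WBWB
After move 2 (F'): F=YYGG U=WGRR R=BRYR D=OOYB L=OGOW
After move 3 (R'): R=RRBY U=WWRW F=YGGR D=OYYG B=BBOB
After move 4 (U): U=RWWW F=RRGR R=BBBY B=OGOB L=YGOW
After move 5 (R'): R=BYBB U=ROWO F=RWGW D=ORYR B=GGYB
After move 6 (U): U=WROO F=BYGW R=GGBB B=YGYB L=RWOW
After move 7 (R): R=BGBG U=WYOW F=BRGR D=OYYY B=OGRB
Query: R face = BGBG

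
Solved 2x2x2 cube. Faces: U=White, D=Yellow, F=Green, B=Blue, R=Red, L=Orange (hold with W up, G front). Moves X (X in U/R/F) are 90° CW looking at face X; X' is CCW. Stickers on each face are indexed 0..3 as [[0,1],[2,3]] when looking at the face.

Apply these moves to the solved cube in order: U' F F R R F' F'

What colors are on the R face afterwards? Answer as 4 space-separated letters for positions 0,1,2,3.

After move 1 (U'): U=WWWW F=OOGG R=GGRR B=RRBB L=BBOO
After move 2 (F): F=GOGO U=WWOB R=WGWR D=RGYY L=BYOY
After move 3 (F): F=GGOO U=WWYY R=OGBR D=WWYY L=BROG
After move 4 (R): R=BORG U=WGYO F=GWOY D=WBYR B=YRWB
After move 5 (R): R=RBGO U=WWYY F=GBOR D=WWYY B=ORGB
After move 6 (F'): F=BRGO U=WWRG R=WBWO D=RGYY L=BYOY
After move 7 (F'): F=ROBG U=WWWW R=GBRO D=YYYY L=BGOR
Query: R face = GBRO

Answer: G B R O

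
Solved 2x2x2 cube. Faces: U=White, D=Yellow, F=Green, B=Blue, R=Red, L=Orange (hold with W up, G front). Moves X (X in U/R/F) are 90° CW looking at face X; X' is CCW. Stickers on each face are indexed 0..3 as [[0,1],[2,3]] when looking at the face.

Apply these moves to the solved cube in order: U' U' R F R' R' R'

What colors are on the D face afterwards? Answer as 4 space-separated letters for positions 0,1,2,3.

After move 1 (U'): U=WWWW F=OOGG R=GGRR B=RRBB L=BBOO
After move 2 (U'): U=WWWW F=BBGG R=OORR B=GGBB L=RROO
After move 3 (R): R=RORO U=WBWG F=BYGY D=YBYG B=WGWB
After move 4 (F): F=GBYY U=WBOR R=WOGO D=RRYG L=RYOB
After move 5 (R'): R=OOWG U=WWOW F=GBYR D=RBYY B=GGRB
After move 6 (R'): R=OGOW U=WROG F=GWYW D=RBYR B=YGBB
After move 7 (R'): R=GWOO U=WBOY F=GRYG D=RWYW B=RGBB
Query: D face = RWYW

Answer: R W Y W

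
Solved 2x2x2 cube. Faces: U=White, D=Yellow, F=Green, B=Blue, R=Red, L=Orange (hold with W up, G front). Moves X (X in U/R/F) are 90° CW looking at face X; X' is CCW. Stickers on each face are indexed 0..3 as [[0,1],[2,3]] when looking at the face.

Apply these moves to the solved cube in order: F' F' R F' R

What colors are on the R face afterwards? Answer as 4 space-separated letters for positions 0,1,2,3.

Answer: W B R O

Derivation:
After move 1 (F'): F=GGGG U=WWRR R=YRYR D=OOYY L=OWOW
After move 2 (F'): F=GGGG U=WWYY R=OROR D=WWYY L=OROR
After move 3 (R): R=OORR U=WGYG F=GWGY D=WBYB B=YBWB
After move 4 (F'): F=WYGG U=WGOR R=BOWR D=RRYB L=OGOY
After move 5 (R): R=WBRO U=WYOG F=WRGB D=RWYY B=RBGB
Query: R face = WBRO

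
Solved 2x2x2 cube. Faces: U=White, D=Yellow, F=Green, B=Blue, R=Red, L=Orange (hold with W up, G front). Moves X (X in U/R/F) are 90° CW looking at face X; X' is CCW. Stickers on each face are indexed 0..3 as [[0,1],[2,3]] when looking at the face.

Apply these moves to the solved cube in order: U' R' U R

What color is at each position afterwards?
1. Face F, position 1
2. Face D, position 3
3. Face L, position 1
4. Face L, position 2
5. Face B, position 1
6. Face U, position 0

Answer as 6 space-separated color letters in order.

Answer: O B W O B W

Derivation:
After move 1 (U'): U=WWWW F=OOGG R=GGRR B=RRBB L=BBOO
After move 2 (R'): R=GRGR U=WBWR F=OWGW D=YOYG B=YRYB
After move 3 (U): U=WWRB F=GRGW R=YRGR B=BBYB L=OWOO
After move 4 (R): R=GYRR U=WRRW F=GOGG D=YYYB B=BBWB
Query 1: F[1] = O
Query 2: D[3] = B
Query 3: L[1] = W
Query 4: L[2] = O
Query 5: B[1] = B
Query 6: U[0] = W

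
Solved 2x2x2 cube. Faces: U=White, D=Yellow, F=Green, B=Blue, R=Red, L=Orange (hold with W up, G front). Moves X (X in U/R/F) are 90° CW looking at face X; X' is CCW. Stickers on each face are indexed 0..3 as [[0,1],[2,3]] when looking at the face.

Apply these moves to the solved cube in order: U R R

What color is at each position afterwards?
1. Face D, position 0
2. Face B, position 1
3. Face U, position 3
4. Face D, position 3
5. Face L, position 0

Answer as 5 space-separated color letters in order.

Answer: Y O Y W G

Derivation:
After move 1 (U): U=WWWW F=RRGG R=BBRR B=OOBB L=GGOO
After move 2 (R): R=RBRB U=WRWG F=RYGY D=YBYO B=WOWB
After move 3 (R): R=RRBB U=WYWY F=RBGO D=YWYW B=GORB
Query 1: D[0] = Y
Query 2: B[1] = O
Query 3: U[3] = Y
Query 4: D[3] = W
Query 5: L[0] = G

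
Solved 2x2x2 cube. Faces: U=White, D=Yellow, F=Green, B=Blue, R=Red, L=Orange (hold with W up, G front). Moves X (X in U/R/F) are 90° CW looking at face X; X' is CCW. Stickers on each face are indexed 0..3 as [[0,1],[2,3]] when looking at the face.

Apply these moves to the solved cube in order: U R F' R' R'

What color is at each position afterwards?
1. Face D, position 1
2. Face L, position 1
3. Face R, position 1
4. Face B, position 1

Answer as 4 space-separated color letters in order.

After move 1 (U): U=WWWW F=RRGG R=BBRR B=OOBB L=GGOO
After move 2 (R): R=RBRB U=WRWG F=RYGY D=YBYO B=WOWB
After move 3 (F'): F=YYRG U=WRRR R=BBYB D=GOYO L=GGOW
After move 4 (R'): R=BBBY U=WWRW F=YRRR D=GYYG B=OOOB
After move 5 (R'): R=BYBB U=WORO F=YWRW D=GRYR B=GOYB
Query 1: D[1] = R
Query 2: L[1] = G
Query 3: R[1] = Y
Query 4: B[1] = O

Answer: R G Y O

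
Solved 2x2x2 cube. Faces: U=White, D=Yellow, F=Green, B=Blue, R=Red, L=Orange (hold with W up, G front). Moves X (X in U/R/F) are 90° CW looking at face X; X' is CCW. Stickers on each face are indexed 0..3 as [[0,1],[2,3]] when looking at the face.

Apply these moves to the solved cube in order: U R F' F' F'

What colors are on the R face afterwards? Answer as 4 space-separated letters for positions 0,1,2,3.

After move 1 (U): U=WWWW F=RRGG R=BBRR B=OOBB L=GGOO
After move 2 (R): R=RBRB U=WRWG F=RYGY D=YBYO B=WOWB
After move 3 (F'): F=YYRG U=WRRR R=BBYB D=GOYO L=GGOW
After move 4 (F'): F=YGYR U=WRBY R=OBGB D=GWYO L=GROR
After move 5 (F'): F=GRYY U=WROG R=WBGB D=RRYO L=GYOB
Query: R face = WBGB

Answer: W B G B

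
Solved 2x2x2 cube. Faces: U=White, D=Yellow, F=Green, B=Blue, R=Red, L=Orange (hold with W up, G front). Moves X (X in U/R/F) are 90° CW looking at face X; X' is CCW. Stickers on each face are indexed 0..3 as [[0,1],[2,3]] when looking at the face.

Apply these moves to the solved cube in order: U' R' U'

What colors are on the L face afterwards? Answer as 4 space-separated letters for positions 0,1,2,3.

After move 1 (U'): U=WWWW F=OOGG R=GGRR B=RRBB L=BBOO
After move 2 (R'): R=GRGR U=WBWR F=OWGW D=YOYG B=YRYB
After move 3 (U'): U=BRWW F=BBGW R=OWGR B=GRYB L=YROO
Query: L face = YROO

Answer: Y R O O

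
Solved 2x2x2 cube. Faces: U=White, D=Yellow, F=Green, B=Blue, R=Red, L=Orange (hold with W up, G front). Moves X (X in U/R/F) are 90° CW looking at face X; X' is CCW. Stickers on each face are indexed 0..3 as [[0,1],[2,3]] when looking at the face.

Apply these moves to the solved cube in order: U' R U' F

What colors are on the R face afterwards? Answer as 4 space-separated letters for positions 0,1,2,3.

After move 1 (U'): U=WWWW F=OOGG R=GGRR B=RRBB L=BBOO
After move 2 (R): R=RGRG U=WOWG F=OYGY D=YBYR B=WRWB
After move 3 (U'): U=OGWW F=BBGY R=OYRG B=RGWB L=WROO
After move 4 (F): F=GBYB U=OGOR R=WYWG D=ROYR L=WYOB
Query: R face = WYWG

Answer: W Y W G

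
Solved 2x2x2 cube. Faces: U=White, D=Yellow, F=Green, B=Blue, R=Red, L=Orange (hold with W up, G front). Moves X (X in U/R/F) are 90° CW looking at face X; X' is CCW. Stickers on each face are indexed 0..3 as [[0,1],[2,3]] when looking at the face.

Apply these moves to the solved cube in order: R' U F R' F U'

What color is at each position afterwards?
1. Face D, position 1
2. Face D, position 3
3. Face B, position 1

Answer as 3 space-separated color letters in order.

After move 1 (R'): R=RRRR U=WBWB F=GWGW D=YGYG B=YBYB
After move 2 (U): U=WWBB F=RRGW R=YBRR B=OOYB L=GWOO
After move 3 (F): F=GRWR U=WWOW R=BBBR D=RYYG L=GYOG
After move 4 (R'): R=BRBB U=WYOO F=GWWW D=RRYR B=GOYB
After move 5 (F): F=WGWW U=WYGY R=OROB D=BBYR L=GROR
After move 6 (U'): U=YYWG F=GRWW R=WGOB B=ORYB L=GOOR
Query 1: D[1] = B
Query 2: D[3] = R
Query 3: B[1] = R

Answer: B R R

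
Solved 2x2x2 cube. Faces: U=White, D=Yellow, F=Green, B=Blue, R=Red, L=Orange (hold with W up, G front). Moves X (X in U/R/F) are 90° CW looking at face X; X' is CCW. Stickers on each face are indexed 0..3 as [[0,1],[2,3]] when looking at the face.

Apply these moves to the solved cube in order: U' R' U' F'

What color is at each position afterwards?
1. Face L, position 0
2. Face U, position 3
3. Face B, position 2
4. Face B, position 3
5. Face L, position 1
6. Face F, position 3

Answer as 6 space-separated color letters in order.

After move 1 (U'): U=WWWW F=OOGG R=GGRR B=RRBB L=BBOO
After move 2 (R'): R=GRGR U=WBWR F=OWGW D=YOYG B=YRYB
After move 3 (U'): U=BRWW F=BBGW R=OWGR B=GRYB L=YROO
After move 4 (F'): F=BWBG U=BROG R=OWYR D=ROYG L=YWOW
Query 1: L[0] = Y
Query 2: U[3] = G
Query 3: B[2] = Y
Query 4: B[3] = B
Query 5: L[1] = W
Query 6: F[3] = G

Answer: Y G Y B W G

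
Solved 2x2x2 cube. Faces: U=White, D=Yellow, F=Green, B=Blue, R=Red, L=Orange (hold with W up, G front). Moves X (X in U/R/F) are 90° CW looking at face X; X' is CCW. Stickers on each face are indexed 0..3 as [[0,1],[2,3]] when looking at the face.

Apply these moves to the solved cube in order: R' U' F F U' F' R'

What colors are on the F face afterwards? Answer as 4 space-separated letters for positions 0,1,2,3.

Answer: R Y Y B

Derivation:
After move 1 (R'): R=RRRR U=WBWB F=GWGW D=YGYG B=YBYB
After move 2 (U'): U=BBWW F=OOGW R=GWRR B=RRYB L=YBOO
After move 3 (F): F=GOWO U=BBOB R=WWWR D=RGYG L=YYOG
After move 4 (F): F=WGOO U=BBGY R=OWBR D=WWYG L=YROG
After move 5 (U'): U=BYBG F=YROO R=WGBR B=OWYB L=RROG
After move 6 (F'): F=ROYO U=BYWB R=WGWR D=RGYG L=RGOB
After move 7 (R'): R=GRWW U=BYWO F=RYYB D=ROYO B=GWGB
Query: F face = RYYB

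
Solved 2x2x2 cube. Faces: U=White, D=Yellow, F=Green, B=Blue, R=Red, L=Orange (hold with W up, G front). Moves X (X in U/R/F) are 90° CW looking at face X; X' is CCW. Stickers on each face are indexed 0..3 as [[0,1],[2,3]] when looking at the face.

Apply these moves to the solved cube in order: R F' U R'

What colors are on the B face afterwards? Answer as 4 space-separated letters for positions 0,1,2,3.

After move 1 (R): R=RRRR U=WGWG F=GYGY D=YBYB B=WBWB
After move 2 (F'): F=YYGG U=WGRR R=BRYR D=OOYB L=OGOW
After move 3 (U): U=RWRG F=BRGG R=WBYR B=OGWB L=YYOW
After move 4 (R'): R=BRWY U=RWRO F=BWGG D=ORYG B=BGOB
Query: B face = BGOB

Answer: B G O B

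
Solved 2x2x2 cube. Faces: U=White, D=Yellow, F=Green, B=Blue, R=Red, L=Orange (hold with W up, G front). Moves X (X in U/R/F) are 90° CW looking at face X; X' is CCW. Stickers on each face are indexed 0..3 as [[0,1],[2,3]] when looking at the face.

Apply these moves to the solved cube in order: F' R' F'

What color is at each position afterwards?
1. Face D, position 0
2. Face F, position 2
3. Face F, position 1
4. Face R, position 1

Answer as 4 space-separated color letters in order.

After move 1 (F'): F=GGGG U=WWRR R=YRYR D=OOYY L=OWOW
After move 2 (R'): R=RRYY U=WBRB F=GWGR D=OGYG B=YBOB
After move 3 (F'): F=WRGG U=WBRY R=GROY D=WWYG L=OBOR
Query 1: D[0] = W
Query 2: F[2] = G
Query 3: F[1] = R
Query 4: R[1] = R

Answer: W G R R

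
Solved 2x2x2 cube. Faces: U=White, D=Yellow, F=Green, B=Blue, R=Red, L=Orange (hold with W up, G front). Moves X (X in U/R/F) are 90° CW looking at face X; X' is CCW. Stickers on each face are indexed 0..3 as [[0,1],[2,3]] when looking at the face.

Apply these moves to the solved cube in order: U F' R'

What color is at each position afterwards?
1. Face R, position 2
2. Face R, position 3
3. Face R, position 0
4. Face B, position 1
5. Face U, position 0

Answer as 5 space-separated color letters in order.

After move 1 (U): U=WWWW F=RRGG R=BBRR B=OOBB L=GGOO
After move 2 (F'): F=RGRG U=WWBR R=YBYR D=GOYY L=GWOW
After move 3 (R'): R=BRYY U=WBBO F=RWRR D=GGYG B=YOOB
Query 1: R[2] = Y
Query 2: R[3] = Y
Query 3: R[0] = B
Query 4: B[1] = O
Query 5: U[0] = W

Answer: Y Y B O W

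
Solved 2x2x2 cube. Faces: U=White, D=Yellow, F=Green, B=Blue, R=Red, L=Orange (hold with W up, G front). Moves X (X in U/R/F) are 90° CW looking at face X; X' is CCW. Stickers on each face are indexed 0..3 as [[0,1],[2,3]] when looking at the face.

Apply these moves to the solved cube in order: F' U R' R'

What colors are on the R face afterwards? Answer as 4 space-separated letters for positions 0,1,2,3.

Answer: R Y B B

Derivation:
After move 1 (F'): F=GGGG U=WWRR R=YRYR D=OOYY L=OWOW
After move 2 (U): U=RWRW F=YRGG R=BBYR B=OWBB L=GGOW
After move 3 (R'): R=BRBY U=RBRO F=YWGW D=ORYG B=YWOB
After move 4 (R'): R=RYBB U=RORY F=YBGO D=OWYW B=GWRB
Query: R face = RYBB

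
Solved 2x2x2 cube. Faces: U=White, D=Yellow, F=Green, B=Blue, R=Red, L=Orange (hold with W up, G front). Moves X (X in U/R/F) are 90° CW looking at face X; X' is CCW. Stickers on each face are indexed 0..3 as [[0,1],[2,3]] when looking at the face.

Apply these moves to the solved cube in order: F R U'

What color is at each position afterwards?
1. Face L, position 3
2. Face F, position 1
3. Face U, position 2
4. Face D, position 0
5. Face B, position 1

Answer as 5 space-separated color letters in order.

After move 1 (F): F=GGGG U=WWOO R=WRWR D=RRYY L=OYOY
After move 2 (R): R=WWRR U=WGOG F=GRGY D=RBYB B=OBWB
After move 3 (U'): U=GGWO F=OYGY R=GRRR B=WWWB L=OBOY
Query 1: L[3] = Y
Query 2: F[1] = Y
Query 3: U[2] = W
Query 4: D[0] = R
Query 5: B[1] = W

Answer: Y Y W R W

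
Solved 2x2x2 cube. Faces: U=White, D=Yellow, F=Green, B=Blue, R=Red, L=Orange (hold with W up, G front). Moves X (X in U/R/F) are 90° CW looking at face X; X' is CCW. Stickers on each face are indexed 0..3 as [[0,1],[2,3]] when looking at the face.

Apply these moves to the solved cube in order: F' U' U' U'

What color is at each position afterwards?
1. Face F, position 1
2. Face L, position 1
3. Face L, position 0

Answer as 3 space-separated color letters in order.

Answer: R G G

Derivation:
After move 1 (F'): F=GGGG U=WWRR R=YRYR D=OOYY L=OWOW
After move 2 (U'): U=WRWR F=OWGG R=GGYR B=YRBB L=BBOW
After move 3 (U'): U=RRWW F=BBGG R=OWYR B=GGBB L=YROW
After move 4 (U'): U=RWRW F=YRGG R=BBYR B=OWBB L=GGOW
Query 1: F[1] = R
Query 2: L[1] = G
Query 3: L[0] = G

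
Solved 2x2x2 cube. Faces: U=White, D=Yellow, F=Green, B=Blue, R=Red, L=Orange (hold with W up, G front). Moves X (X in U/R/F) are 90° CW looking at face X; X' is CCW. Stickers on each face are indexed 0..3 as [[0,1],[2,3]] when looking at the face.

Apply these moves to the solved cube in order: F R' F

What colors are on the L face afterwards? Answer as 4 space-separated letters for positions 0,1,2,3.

After move 1 (F): F=GGGG U=WWOO R=WRWR D=RRYY L=OYOY
After move 2 (R'): R=RRWW U=WBOB F=GWGO D=RGYG B=YBRB
After move 3 (F): F=GGOW U=WBYY R=ORBW D=WRYG L=OROG
Query: L face = OROG

Answer: O R O G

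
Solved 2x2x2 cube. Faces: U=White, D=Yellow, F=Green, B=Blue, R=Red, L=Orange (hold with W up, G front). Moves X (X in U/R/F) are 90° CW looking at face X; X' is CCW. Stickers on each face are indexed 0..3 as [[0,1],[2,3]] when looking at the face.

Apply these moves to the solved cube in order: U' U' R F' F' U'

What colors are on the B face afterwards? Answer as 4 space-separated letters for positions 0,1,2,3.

After move 1 (U'): U=WWWW F=OOGG R=GGRR B=RRBB L=BBOO
After move 2 (U'): U=WWWW F=BBGG R=OORR B=GGBB L=RROO
After move 3 (R): R=RORO U=WBWG F=BYGY D=YBYG B=WGWB
After move 4 (F'): F=YYBG U=WBRR R=BOYO D=ROYG L=RGOW
After move 5 (F'): F=YGYB U=WBBY R=OORO D=GWYG L=RROR
After move 6 (U'): U=BYWB F=RRYB R=YGRO B=OOWB L=WGOR
Query: B face = OOWB

Answer: O O W B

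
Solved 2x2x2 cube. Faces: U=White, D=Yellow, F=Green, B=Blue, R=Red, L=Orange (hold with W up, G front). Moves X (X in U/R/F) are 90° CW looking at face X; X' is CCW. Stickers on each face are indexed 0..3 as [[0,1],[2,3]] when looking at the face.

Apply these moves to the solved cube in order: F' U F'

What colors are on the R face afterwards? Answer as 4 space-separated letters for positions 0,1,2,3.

Answer: O B O R

Derivation:
After move 1 (F'): F=GGGG U=WWRR R=YRYR D=OOYY L=OWOW
After move 2 (U): U=RWRW F=YRGG R=BBYR B=OWBB L=GGOW
After move 3 (F'): F=RGYG U=RWBY R=OBOR D=GWYY L=GWOR
Query: R face = OBOR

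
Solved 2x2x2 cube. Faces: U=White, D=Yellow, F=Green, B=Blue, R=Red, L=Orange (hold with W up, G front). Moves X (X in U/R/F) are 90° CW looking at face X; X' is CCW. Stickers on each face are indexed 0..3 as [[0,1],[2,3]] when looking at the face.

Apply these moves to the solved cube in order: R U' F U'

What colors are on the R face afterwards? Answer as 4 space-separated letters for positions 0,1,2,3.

After move 1 (R): R=RRRR U=WGWG F=GYGY D=YBYB B=WBWB
After move 2 (U'): U=GGWW F=OOGY R=GYRR B=RRWB L=WBOO
After move 3 (F): F=GOYO U=GGOB R=WYWR D=RGYB L=WYOB
After move 4 (U'): U=GBGO F=WYYO R=GOWR B=WYWB L=RROB
Query: R face = GOWR

Answer: G O W R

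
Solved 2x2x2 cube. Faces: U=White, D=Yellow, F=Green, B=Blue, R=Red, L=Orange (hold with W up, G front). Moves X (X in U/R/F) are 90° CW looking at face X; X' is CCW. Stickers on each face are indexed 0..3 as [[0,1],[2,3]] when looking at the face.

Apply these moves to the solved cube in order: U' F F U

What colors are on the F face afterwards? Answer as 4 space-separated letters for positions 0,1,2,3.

After move 1 (U'): U=WWWW F=OOGG R=GGRR B=RRBB L=BBOO
After move 2 (F): F=GOGO U=WWOB R=WGWR D=RGYY L=BYOY
After move 3 (F): F=GGOO U=WWYY R=OGBR D=WWYY L=BROG
After move 4 (U): U=YWYW F=OGOO R=RRBR B=BRBB L=GGOG
Query: F face = OGOO

Answer: O G O O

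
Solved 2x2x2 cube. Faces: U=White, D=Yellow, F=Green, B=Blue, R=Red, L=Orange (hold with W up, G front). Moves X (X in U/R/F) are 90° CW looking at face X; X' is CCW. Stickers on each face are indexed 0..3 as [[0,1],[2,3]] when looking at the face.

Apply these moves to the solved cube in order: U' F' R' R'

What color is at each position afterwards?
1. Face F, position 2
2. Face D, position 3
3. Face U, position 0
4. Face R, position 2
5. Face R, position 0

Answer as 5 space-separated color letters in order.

Answer: O R W G R

Derivation:
After move 1 (U'): U=WWWW F=OOGG R=GGRR B=RRBB L=BBOO
After move 2 (F'): F=OGOG U=WWGR R=YGYR D=BOYY L=BWOW
After move 3 (R'): R=GRYY U=WBGR F=OWOR D=BGYG B=YROB
After move 4 (R'): R=RYGY U=WOGY F=OBOR D=BWYR B=GRGB
Query 1: F[2] = O
Query 2: D[3] = R
Query 3: U[0] = W
Query 4: R[2] = G
Query 5: R[0] = R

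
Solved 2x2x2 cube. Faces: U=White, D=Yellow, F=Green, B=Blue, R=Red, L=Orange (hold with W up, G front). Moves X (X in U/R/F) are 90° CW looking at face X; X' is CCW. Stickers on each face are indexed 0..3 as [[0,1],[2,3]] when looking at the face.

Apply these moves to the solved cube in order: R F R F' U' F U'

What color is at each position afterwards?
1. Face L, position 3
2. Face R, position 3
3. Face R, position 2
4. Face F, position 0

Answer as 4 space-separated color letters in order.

Answer: B R G O

Derivation:
After move 1 (R): R=RRRR U=WGWG F=GYGY D=YBYB B=WBWB
After move 2 (F): F=GGYY U=WGOO R=WRGR D=RRYB L=OYOB
After move 3 (R): R=GWRR U=WGOY F=GRYB D=RWYW B=OBGB
After move 4 (F'): F=RBGY U=WGGR R=WWRR D=YBYW L=OYOO
After move 5 (U'): U=GRWG F=OYGY R=RBRR B=WWGB L=OBOO
After move 6 (F): F=GOYY U=GROB R=WBGR D=RRYW L=OYOB
After move 7 (U'): U=RBGO F=OYYY R=GOGR B=WBGB L=WWOB
Query 1: L[3] = B
Query 2: R[3] = R
Query 3: R[2] = G
Query 4: F[0] = O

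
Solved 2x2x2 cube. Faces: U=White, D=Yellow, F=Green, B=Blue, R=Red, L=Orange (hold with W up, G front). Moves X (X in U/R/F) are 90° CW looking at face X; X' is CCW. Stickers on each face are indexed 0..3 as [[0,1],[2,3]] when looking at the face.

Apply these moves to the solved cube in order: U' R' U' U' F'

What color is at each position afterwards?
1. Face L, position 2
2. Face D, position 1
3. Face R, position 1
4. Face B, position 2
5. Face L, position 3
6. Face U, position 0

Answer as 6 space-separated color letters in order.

After move 1 (U'): U=WWWW F=OOGG R=GGRR B=RRBB L=BBOO
After move 2 (R'): R=GRGR U=WBWR F=OWGW D=YOYG B=YRYB
After move 3 (U'): U=BRWW F=BBGW R=OWGR B=GRYB L=YROO
After move 4 (U'): U=RWBW F=YRGW R=BBGR B=OWYB L=GROO
After move 5 (F'): F=RWYG U=RWBG R=OBYR D=ROYG L=GWOB
Query 1: L[2] = O
Query 2: D[1] = O
Query 3: R[1] = B
Query 4: B[2] = Y
Query 5: L[3] = B
Query 6: U[0] = R

Answer: O O B Y B R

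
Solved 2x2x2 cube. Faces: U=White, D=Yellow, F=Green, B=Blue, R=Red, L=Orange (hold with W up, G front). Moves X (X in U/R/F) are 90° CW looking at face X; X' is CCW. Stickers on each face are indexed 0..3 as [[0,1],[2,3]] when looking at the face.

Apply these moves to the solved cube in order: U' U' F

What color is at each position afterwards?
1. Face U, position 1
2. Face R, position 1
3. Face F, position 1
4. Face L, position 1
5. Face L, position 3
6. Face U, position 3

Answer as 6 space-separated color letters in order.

After move 1 (U'): U=WWWW F=OOGG R=GGRR B=RRBB L=BBOO
After move 2 (U'): U=WWWW F=BBGG R=OORR B=GGBB L=RROO
After move 3 (F): F=GBGB U=WWOR R=WOWR D=ROYY L=RYOY
Query 1: U[1] = W
Query 2: R[1] = O
Query 3: F[1] = B
Query 4: L[1] = Y
Query 5: L[3] = Y
Query 6: U[3] = R

Answer: W O B Y Y R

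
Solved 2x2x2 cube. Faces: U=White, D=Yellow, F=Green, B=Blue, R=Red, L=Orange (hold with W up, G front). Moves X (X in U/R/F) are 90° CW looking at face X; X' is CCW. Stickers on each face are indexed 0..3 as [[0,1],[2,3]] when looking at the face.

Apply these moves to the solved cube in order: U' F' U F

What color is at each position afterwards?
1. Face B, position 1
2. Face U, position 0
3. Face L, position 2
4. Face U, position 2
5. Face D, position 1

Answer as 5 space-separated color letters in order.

After move 1 (U'): U=WWWW F=OOGG R=GGRR B=RRBB L=BBOO
After move 2 (F'): F=OGOG U=WWGR R=YGYR D=BOYY L=BWOW
After move 3 (U): U=GWRW F=YGOG R=RRYR B=BWBB L=OGOW
After move 4 (F): F=OYGG U=GWWG R=RRWR D=YRYY L=OBOO
Query 1: B[1] = W
Query 2: U[0] = G
Query 3: L[2] = O
Query 4: U[2] = W
Query 5: D[1] = R

Answer: W G O W R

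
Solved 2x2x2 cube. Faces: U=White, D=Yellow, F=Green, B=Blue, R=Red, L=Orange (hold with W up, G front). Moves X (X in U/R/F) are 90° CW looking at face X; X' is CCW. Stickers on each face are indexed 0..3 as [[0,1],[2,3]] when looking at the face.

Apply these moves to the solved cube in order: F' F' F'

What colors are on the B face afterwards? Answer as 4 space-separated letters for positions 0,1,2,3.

After move 1 (F'): F=GGGG U=WWRR R=YRYR D=OOYY L=OWOW
After move 2 (F'): F=GGGG U=WWYY R=OROR D=WWYY L=OROR
After move 3 (F'): F=GGGG U=WWOO R=WRWR D=RRYY L=OYOY
Query: B face = BBBB

Answer: B B B B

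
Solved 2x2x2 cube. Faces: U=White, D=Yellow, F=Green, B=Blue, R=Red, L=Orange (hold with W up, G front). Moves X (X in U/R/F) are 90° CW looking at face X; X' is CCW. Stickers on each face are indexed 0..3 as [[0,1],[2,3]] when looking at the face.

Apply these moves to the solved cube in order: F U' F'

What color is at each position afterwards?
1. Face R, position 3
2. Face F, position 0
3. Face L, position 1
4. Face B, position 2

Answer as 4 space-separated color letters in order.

After move 1 (F): F=GGGG U=WWOO R=WRWR D=RRYY L=OYOY
After move 2 (U'): U=WOWO F=OYGG R=GGWR B=WRBB L=BBOY
After move 3 (F'): F=YGOG U=WOGW R=RGRR D=BYYY L=BOOW
Query 1: R[3] = R
Query 2: F[0] = Y
Query 3: L[1] = O
Query 4: B[2] = B

Answer: R Y O B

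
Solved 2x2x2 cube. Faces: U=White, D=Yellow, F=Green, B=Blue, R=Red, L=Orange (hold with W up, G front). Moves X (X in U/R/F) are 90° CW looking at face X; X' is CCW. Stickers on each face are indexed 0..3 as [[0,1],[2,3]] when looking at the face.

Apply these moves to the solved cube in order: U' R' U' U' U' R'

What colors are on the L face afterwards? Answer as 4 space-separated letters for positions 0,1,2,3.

After move 1 (U'): U=WWWW F=OOGG R=GGRR B=RRBB L=BBOO
After move 2 (R'): R=GRGR U=WBWR F=OWGW D=YOYG B=YRYB
After move 3 (U'): U=BRWW F=BBGW R=OWGR B=GRYB L=YROO
After move 4 (U'): U=RWBW F=YRGW R=BBGR B=OWYB L=GROO
After move 5 (U'): U=WWRB F=GRGW R=YRGR B=BBYB L=OWOO
After move 6 (R'): R=RRYG U=WYRB F=GWGB D=YRYW B=GBOB
Query: L face = OWOO

Answer: O W O O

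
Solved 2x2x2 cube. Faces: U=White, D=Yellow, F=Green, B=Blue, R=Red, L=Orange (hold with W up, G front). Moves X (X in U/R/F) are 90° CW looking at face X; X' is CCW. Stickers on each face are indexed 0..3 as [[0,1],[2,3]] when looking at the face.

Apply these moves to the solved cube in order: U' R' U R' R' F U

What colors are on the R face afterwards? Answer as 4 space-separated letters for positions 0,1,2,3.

After move 1 (U'): U=WWWW F=OOGG R=GGRR B=RRBB L=BBOO
After move 2 (R'): R=GRGR U=WBWR F=OWGW D=YOYG B=YRYB
After move 3 (U): U=WWRB F=GRGW R=YRGR B=BBYB L=OWOO
After move 4 (R'): R=RRYG U=WYRB F=GWGB D=YRYW B=GBOB
After move 5 (R'): R=RGRY U=WORG F=GYGB D=YWYB B=WBRB
After move 6 (F): F=GGBY U=WOOW R=RGGY D=RRYB L=OYOW
After move 7 (U): U=OWWO F=RGBY R=WBGY B=OYRB L=GGOW
Query: R face = WBGY

Answer: W B G Y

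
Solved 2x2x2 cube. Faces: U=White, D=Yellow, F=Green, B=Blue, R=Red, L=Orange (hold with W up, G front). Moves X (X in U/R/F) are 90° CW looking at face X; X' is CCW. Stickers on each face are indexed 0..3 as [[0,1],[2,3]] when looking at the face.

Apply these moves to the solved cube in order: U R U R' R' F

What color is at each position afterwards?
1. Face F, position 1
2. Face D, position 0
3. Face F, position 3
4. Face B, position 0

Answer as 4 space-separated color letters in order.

Answer: R O W Y

Derivation:
After move 1 (U): U=WWWW F=RRGG R=BBRR B=OOBB L=GGOO
After move 2 (R): R=RBRB U=WRWG F=RYGY D=YBYO B=WOWB
After move 3 (U): U=WWGR F=RBGY R=WORB B=GGWB L=RYOO
After move 4 (R'): R=OBWR U=WWGG F=RWGR D=YBYY B=OGBB
After move 5 (R'): R=BROW U=WBGO F=RWGG D=YWYR B=YGBB
After move 6 (F): F=GRGW U=WBOY R=GROW D=OBYR L=RYOW
Query 1: F[1] = R
Query 2: D[0] = O
Query 3: F[3] = W
Query 4: B[0] = Y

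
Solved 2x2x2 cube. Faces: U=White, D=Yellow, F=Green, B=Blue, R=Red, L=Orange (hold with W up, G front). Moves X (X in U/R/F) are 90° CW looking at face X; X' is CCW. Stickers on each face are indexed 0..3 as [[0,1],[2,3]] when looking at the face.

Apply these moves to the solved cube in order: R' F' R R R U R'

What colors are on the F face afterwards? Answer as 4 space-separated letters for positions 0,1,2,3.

Answer: R W G Y

Derivation:
After move 1 (R'): R=RRRR U=WBWB F=GWGW D=YGYG B=YBYB
After move 2 (F'): F=WWGG U=WBRR R=GRYR D=OOYG L=OBOW
After move 3 (R): R=YGRR U=WWRG F=WOGG D=OYYY B=RBBB
After move 4 (R): R=RYRG U=WORG F=WYGY D=OBYR B=GBWB
After move 5 (R): R=RRGY U=WYRY F=WBGR D=OWYG B=GBOB
After move 6 (U): U=RWYY F=RRGR R=GBGY B=OBOB L=WBOW
After move 7 (R'): R=BYGG U=ROYO F=RWGY D=ORYR B=GBWB
Query: F face = RWGY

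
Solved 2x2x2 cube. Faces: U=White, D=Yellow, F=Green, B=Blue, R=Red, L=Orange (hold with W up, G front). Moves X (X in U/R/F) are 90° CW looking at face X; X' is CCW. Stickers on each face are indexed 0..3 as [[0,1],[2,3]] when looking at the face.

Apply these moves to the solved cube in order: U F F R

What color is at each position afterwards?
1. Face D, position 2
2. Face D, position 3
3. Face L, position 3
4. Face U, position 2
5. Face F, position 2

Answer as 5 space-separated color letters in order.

Answer: Y O B Y R

Derivation:
After move 1 (U): U=WWWW F=RRGG R=BBRR B=OOBB L=GGOO
After move 2 (F): F=GRGR U=WWOG R=WBWR D=RBYY L=GYOY
After move 3 (F): F=GGRR U=WWYY R=OBGR D=WWYY L=GROB
After move 4 (R): R=GORB U=WGYR F=GWRY D=WBYO B=YOWB
Query 1: D[2] = Y
Query 2: D[3] = O
Query 3: L[3] = B
Query 4: U[2] = Y
Query 5: F[2] = R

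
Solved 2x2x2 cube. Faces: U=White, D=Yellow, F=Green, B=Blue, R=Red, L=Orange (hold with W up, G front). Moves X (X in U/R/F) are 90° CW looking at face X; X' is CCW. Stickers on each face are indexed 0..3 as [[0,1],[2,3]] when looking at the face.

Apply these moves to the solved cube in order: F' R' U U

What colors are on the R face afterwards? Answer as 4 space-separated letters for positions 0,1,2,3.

Answer: O W Y Y

Derivation:
After move 1 (F'): F=GGGG U=WWRR R=YRYR D=OOYY L=OWOW
After move 2 (R'): R=RRYY U=WBRB F=GWGR D=OGYG B=YBOB
After move 3 (U): U=RWBB F=RRGR R=YBYY B=OWOB L=GWOW
After move 4 (U): U=BRBW F=YBGR R=OWYY B=GWOB L=RROW
Query: R face = OWYY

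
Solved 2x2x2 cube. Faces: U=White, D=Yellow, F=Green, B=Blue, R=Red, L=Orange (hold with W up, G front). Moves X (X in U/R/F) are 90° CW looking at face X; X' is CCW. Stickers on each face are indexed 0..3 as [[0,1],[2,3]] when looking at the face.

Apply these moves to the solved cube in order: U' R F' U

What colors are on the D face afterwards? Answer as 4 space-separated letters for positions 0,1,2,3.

After move 1 (U'): U=WWWW F=OOGG R=GGRR B=RRBB L=BBOO
After move 2 (R): R=RGRG U=WOWG F=OYGY D=YBYR B=WRWB
After move 3 (F'): F=YYOG U=WORR R=BGYG D=BOYR L=BGOW
After move 4 (U): U=RWRO F=BGOG R=WRYG B=BGWB L=YYOW
Query: D face = BOYR

Answer: B O Y R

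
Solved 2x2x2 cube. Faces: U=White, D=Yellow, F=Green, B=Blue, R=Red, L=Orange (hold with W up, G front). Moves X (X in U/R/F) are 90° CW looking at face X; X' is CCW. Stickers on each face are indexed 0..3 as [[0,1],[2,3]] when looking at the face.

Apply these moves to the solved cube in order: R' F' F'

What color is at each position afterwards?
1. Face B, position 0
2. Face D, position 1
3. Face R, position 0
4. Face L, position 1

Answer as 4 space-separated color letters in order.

Answer: Y W O R

Derivation:
After move 1 (R'): R=RRRR U=WBWB F=GWGW D=YGYG B=YBYB
After move 2 (F'): F=WWGG U=WBRR R=GRYR D=OOYG L=OBOW
After move 3 (F'): F=WGWG U=WBGY R=OROR D=BWYG L=OROR
Query 1: B[0] = Y
Query 2: D[1] = W
Query 3: R[0] = O
Query 4: L[1] = R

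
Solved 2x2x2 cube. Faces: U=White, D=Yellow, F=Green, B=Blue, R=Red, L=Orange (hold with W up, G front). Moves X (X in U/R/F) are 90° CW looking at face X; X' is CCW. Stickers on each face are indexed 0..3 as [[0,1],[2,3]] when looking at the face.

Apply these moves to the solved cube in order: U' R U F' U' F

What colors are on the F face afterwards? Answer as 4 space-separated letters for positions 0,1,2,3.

Answer: R O G O

Derivation:
After move 1 (U'): U=WWWW F=OOGG R=GGRR B=RRBB L=BBOO
After move 2 (R): R=RGRG U=WOWG F=OYGY D=YBYR B=WRWB
After move 3 (U): U=WWGO F=RGGY R=WRRG B=BBWB L=OYOO
After move 4 (F'): F=GYRG U=WWWR R=BRYG D=YOYR L=OOOG
After move 5 (U'): U=WRWW F=OORG R=GYYG B=BRWB L=BBOG
After move 6 (F): F=ROGO U=WRGB R=WYWG D=YGYR L=BYOO
Query: F face = ROGO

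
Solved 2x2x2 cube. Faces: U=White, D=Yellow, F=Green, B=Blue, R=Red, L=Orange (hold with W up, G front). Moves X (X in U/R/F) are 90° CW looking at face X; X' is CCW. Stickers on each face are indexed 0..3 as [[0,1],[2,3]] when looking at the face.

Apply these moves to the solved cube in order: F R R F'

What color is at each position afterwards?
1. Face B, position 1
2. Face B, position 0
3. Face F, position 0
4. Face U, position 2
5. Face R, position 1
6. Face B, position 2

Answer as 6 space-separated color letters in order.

After move 1 (F): F=GGGG U=WWOO R=WRWR D=RRYY L=OYOY
After move 2 (R): R=WWRR U=WGOG F=GRGY D=RBYB B=OBWB
After move 3 (R): R=RWRW U=WROY F=GBGB D=RWYO B=GBGB
After move 4 (F'): F=BBGG U=WRRR R=WWRW D=YYYO L=OYOO
Query 1: B[1] = B
Query 2: B[0] = G
Query 3: F[0] = B
Query 4: U[2] = R
Query 5: R[1] = W
Query 6: B[2] = G

Answer: B G B R W G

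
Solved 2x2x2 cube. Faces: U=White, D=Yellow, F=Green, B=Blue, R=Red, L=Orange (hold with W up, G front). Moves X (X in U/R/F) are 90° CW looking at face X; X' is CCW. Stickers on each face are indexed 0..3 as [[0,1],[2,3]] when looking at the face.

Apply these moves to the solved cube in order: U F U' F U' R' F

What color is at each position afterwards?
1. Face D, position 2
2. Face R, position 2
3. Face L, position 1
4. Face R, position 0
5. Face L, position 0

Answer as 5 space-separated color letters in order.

Answer: Y W W W W

Derivation:
After move 1 (U): U=WWWW F=RRGG R=BBRR B=OOBB L=GGOO
After move 2 (F): F=GRGR U=WWOG R=WBWR D=RBYY L=GYOY
After move 3 (U'): U=WGWO F=GYGR R=GRWR B=WBBB L=OOOY
After move 4 (F): F=GGRY U=WGYO R=WROR D=WGYY L=OROB
After move 5 (U'): U=GOWY F=ORRY R=GGOR B=WRBB L=WBOB
After move 6 (R'): R=GRGO U=GBWW F=OORY D=WRYY B=YRGB
After move 7 (F): F=ROYO U=GBBB R=WRWO D=GGYY L=WWOR
Query 1: D[2] = Y
Query 2: R[2] = W
Query 3: L[1] = W
Query 4: R[0] = W
Query 5: L[0] = W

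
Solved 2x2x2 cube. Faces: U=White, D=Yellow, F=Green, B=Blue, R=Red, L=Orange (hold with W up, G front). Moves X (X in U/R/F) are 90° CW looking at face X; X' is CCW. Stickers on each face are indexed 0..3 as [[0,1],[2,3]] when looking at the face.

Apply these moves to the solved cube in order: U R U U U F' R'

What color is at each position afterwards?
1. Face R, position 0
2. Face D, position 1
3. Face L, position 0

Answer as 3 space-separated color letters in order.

After move 1 (U): U=WWWW F=RRGG R=BBRR B=OOBB L=GGOO
After move 2 (R): R=RBRB U=WRWG F=RYGY D=YBYO B=WOWB
After move 3 (U): U=WWGR F=RBGY R=WORB B=GGWB L=RYOO
After move 4 (U): U=GWRW F=WOGY R=GGRB B=RYWB L=RBOO
After move 5 (U): U=RGWW F=GGGY R=RYRB B=RBWB L=WOOO
After move 6 (F'): F=GYGG U=RGRR R=BYYB D=OOYO L=WWOW
After move 7 (R'): R=YBBY U=RWRR F=GGGR D=OYYG B=OBOB
Query 1: R[0] = Y
Query 2: D[1] = Y
Query 3: L[0] = W

Answer: Y Y W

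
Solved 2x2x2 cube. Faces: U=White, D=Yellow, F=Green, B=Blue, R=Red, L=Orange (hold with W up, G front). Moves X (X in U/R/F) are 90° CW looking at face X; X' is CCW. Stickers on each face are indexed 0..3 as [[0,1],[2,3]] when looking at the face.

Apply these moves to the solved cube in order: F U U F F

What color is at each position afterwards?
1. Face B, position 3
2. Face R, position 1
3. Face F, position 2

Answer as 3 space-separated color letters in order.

Answer: B Y B

Derivation:
After move 1 (F): F=GGGG U=WWOO R=WRWR D=RRYY L=OYOY
After move 2 (U): U=OWOW F=WRGG R=BBWR B=OYBB L=GGOY
After move 3 (U): U=OOWW F=BBGG R=OYWR B=GGBB L=WROY
After move 4 (F): F=GBGB U=OOYR R=WYWR D=WOYY L=WROR
After move 5 (F): F=GGBB U=OORR R=YYRR D=WWYY L=WWOO
Query 1: B[3] = B
Query 2: R[1] = Y
Query 3: F[2] = B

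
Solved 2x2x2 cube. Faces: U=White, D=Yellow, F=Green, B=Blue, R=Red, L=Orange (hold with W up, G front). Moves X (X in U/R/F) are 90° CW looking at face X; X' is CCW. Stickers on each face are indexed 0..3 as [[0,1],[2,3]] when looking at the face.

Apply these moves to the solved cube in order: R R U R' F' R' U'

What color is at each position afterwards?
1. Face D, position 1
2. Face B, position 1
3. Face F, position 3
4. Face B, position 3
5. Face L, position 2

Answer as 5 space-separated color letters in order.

After move 1 (R): R=RRRR U=WGWG F=GYGY D=YBYB B=WBWB
After move 2 (R): R=RRRR U=WYWY F=GBGB D=YWYW B=GBGB
After move 3 (U): U=WWYY F=RRGB R=GBRR B=OOGB L=GBOO
After move 4 (R'): R=BRGR U=WGYO F=RWGY D=YRYB B=WOWB
After move 5 (F'): F=WYRG U=WGBG R=RRYR D=BOYB L=GOOY
After move 6 (R'): R=RRRY U=WWBW F=WGRG D=BYYG B=BOOB
After move 7 (U'): U=WWWB F=GORG R=WGRY B=RROB L=BOOY
Query 1: D[1] = Y
Query 2: B[1] = R
Query 3: F[3] = G
Query 4: B[3] = B
Query 5: L[2] = O

Answer: Y R G B O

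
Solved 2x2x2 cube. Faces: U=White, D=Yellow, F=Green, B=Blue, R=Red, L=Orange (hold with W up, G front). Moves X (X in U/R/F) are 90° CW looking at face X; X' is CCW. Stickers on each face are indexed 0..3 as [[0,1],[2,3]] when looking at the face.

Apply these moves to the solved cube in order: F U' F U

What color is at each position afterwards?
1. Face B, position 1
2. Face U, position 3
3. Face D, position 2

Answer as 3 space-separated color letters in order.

Answer: R O Y

Derivation:
After move 1 (F): F=GGGG U=WWOO R=WRWR D=RRYY L=OYOY
After move 2 (U'): U=WOWO F=OYGG R=GGWR B=WRBB L=BBOY
After move 3 (F): F=GOGY U=WOYB R=WGOR D=WGYY L=BROR
After move 4 (U): U=YWBO F=WGGY R=WROR B=BRBB L=GOOR
Query 1: B[1] = R
Query 2: U[3] = O
Query 3: D[2] = Y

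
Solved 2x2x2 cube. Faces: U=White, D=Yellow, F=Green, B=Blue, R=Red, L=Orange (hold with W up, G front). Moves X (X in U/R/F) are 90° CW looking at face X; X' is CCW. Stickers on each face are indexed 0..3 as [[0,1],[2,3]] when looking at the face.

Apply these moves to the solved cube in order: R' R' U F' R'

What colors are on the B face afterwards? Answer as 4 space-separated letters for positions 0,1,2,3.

Answer: W O O B

Derivation:
After move 1 (R'): R=RRRR U=WBWB F=GWGW D=YGYG B=YBYB
After move 2 (R'): R=RRRR U=WYWY F=GBGB D=YWYW B=GBGB
After move 3 (U): U=WWYY F=RRGB R=GBRR B=OOGB L=GBOO
After move 4 (F'): F=RBRG U=WWGR R=WBYR D=BOYW L=GYOY
After move 5 (R'): R=BRWY U=WGGO F=RWRR D=BBYG B=WOOB
Query: B face = WOOB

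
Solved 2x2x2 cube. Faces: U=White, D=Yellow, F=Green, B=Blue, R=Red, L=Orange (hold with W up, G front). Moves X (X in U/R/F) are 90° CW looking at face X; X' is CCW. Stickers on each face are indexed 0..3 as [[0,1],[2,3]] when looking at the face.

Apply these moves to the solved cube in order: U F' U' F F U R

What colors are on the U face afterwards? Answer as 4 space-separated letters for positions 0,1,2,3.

After move 1 (U): U=WWWW F=RRGG R=BBRR B=OOBB L=GGOO
After move 2 (F'): F=RGRG U=WWBR R=YBYR D=GOYY L=GWOW
After move 3 (U'): U=WRWB F=GWRG R=RGYR B=YBBB L=OOOW
After move 4 (F): F=RGGW U=WRWO R=WGBR D=YRYY L=OGOO
After move 5 (F): F=GRWG U=WROG R=WGOR D=BWYY L=OYOR
After move 6 (U): U=OWGR F=WGWG R=YBOR B=OYBB L=GROR
After move 7 (R): R=OYRB U=OGGG F=WWWY D=BBYO B=RYWB
Query: U face = OGGG

Answer: O G G G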